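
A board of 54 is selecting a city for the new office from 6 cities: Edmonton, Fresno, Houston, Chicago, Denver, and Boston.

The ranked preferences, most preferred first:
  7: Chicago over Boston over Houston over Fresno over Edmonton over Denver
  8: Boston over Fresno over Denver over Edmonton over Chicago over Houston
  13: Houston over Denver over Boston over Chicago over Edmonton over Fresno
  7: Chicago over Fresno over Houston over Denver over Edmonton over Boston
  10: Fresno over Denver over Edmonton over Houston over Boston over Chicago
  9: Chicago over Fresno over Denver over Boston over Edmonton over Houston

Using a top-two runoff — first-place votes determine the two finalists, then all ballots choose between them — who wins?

Round 1 first-place votes: Edmonton 0, Fresno 10, Houston 13, Chicago 23, Denver 0, Boston 8. Chicago and Houston advance.
Runoff: Chicago is ranked above Houston on 31 ballots, Houston above Chicago on 23.

Chicago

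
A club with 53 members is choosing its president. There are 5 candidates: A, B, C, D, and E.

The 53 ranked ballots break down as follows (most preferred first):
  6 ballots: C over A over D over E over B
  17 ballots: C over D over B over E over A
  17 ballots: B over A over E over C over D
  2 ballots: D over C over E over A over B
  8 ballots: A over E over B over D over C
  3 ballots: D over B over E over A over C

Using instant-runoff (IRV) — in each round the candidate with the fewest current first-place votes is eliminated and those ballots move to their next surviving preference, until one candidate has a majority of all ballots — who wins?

B

Round 1: A 8, B 17, C 23, D 5, E 0. E eliminated.
Round 2: A 8, B 17, C 23, D 5. D eliminated.
Round 3: A 8, B 20, C 25. A eliminated.
Round 4: B 28, C 25. B has a majority (≥27).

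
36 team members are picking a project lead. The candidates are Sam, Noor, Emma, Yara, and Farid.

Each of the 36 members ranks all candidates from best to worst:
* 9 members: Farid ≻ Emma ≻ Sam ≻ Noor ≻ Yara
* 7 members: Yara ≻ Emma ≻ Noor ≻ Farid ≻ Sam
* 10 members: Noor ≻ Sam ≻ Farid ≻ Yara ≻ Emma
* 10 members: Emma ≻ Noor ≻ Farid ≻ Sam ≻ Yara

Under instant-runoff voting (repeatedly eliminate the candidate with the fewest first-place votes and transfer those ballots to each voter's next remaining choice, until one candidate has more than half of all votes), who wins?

Round 1: Sam 0, Noor 10, Emma 10, Yara 7, Farid 9. Sam eliminated.
Round 2: Noor 10, Emma 10, Yara 7, Farid 9. Yara eliminated.
Round 3: Noor 10, Emma 17, Farid 9. Farid eliminated.
Round 4: Noor 10, Emma 26. Emma has a majority (≥19).

Emma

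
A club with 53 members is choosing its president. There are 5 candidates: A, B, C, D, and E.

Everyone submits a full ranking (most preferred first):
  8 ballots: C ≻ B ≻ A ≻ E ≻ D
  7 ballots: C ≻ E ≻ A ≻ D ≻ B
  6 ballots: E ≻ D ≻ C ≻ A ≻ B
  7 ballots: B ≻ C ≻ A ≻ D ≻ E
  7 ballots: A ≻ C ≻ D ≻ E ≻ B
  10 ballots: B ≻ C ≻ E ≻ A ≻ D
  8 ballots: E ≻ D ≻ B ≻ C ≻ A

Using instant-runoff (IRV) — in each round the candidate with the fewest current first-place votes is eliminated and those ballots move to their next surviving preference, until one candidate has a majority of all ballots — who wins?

C

Round 1: A 7, B 17, C 15, D 0, E 14. D eliminated.
Round 2: A 7, B 17, C 15, E 14. A eliminated.
Round 3: B 17, C 22, E 14. E eliminated.
Round 4: B 25, C 28. C has a majority (≥27).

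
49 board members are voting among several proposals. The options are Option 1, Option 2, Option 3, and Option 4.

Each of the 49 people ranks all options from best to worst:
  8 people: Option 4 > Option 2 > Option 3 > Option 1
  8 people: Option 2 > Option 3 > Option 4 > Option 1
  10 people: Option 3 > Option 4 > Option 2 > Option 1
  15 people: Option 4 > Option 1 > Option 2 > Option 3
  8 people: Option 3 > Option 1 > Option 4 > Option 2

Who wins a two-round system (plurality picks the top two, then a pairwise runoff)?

Round 1 first-place votes: Option 1 0, Option 2 8, Option 3 18, Option 4 23. Option 4 and Option 3 advance.
Runoff: Option 4 is ranked above Option 3 on 23 ballots, Option 3 above Option 4 on 26.

Option 3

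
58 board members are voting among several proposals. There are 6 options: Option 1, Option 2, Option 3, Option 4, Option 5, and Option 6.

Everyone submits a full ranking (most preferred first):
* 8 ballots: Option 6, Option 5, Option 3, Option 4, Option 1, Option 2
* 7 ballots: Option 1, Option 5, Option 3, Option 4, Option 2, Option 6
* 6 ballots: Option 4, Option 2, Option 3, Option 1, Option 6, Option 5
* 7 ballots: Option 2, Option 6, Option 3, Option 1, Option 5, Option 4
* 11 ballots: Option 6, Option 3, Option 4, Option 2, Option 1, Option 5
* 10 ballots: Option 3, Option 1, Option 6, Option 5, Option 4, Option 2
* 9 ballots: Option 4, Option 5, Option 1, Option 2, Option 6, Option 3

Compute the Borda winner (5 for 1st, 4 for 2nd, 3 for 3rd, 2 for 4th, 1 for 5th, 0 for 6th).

Option 3

Option 1: 8×1 + 7×5 + 6×2 + 7×2 + 11×1 + 10×4 + 9×3 = 147
Option 2: 8×0 + 7×1 + 6×4 + 7×5 + 11×2 + 10×0 + 9×2 = 106
Option 3: 8×3 + 7×3 + 6×3 + 7×3 + 11×4 + 10×5 + 9×0 = 178
Option 4: 8×2 + 7×2 + 6×5 + 7×0 + 11×3 + 10×1 + 9×5 = 148
Option 5: 8×4 + 7×4 + 6×0 + 7×1 + 11×0 + 10×2 + 9×4 = 123
Option 6: 8×5 + 7×0 + 6×1 + 7×4 + 11×5 + 10×3 + 9×1 = 168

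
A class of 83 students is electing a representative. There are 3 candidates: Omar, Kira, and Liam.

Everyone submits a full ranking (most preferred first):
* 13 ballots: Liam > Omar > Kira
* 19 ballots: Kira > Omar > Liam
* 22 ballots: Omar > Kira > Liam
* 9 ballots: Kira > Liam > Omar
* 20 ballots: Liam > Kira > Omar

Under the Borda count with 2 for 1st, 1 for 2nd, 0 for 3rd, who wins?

Omar: 13×1 + 19×1 + 22×2 + 9×0 + 20×0 = 76
Kira: 13×0 + 19×2 + 22×1 + 9×2 + 20×1 = 98
Liam: 13×2 + 19×0 + 22×0 + 9×1 + 20×2 = 75

Kira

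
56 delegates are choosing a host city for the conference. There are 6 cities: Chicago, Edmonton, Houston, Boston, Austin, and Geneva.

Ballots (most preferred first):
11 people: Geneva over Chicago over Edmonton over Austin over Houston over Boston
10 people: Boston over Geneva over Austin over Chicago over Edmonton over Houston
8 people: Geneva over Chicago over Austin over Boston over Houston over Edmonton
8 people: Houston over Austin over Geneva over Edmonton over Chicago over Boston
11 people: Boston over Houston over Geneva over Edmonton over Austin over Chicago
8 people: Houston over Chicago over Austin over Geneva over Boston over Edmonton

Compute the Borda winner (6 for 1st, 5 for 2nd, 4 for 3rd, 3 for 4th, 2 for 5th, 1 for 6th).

Geneva

Chicago: 11×5 + 10×3 + 8×5 + 8×2 + 11×1 + 8×5 = 192
Edmonton: 11×4 + 10×2 + 8×1 + 8×3 + 11×3 + 8×1 = 137
Houston: 11×2 + 10×1 + 8×2 + 8×6 + 11×5 + 8×6 = 199
Boston: 11×1 + 10×6 + 8×3 + 8×1 + 11×6 + 8×2 = 185
Austin: 11×3 + 10×4 + 8×4 + 8×5 + 11×2 + 8×4 = 199
Geneva: 11×6 + 10×5 + 8×6 + 8×4 + 11×4 + 8×3 = 264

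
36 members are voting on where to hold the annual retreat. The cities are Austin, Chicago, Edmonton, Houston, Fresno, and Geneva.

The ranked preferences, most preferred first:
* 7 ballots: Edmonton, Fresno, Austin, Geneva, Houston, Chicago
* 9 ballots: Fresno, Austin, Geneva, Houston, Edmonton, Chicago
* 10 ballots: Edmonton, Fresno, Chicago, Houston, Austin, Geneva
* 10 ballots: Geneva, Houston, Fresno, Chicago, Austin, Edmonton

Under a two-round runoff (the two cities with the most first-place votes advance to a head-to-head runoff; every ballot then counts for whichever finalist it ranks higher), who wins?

Geneva

Round 1 first-place votes: Austin 0, Chicago 0, Edmonton 17, Houston 0, Fresno 9, Geneva 10. Edmonton and Geneva advance.
Runoff: Edmonton is ranked above Geneva on 17 ballots, Geneva above Edmonton on 19.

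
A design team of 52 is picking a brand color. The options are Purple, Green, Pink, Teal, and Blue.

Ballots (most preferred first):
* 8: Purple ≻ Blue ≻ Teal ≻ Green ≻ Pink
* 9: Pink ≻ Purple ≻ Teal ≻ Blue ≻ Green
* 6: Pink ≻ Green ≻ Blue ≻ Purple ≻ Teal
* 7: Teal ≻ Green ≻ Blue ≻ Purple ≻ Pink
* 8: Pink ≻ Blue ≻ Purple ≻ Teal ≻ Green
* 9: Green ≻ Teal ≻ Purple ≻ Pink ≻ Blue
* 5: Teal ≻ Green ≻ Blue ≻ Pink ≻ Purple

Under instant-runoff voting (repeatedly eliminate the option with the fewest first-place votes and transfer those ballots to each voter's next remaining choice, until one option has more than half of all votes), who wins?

Round 1: Purple 8, Green 9, Pink 23, Teal 12, Blue 0. Blue eliminated.
Round 2: Purple 8, Green 9, Pink 23, Teal 12. Purple eliminated.
Round 3: Green 9, Pink 23, Teal 20. Green eliminated.
Round 4: Pink 23, Teal 29. Teal has a majority (≥27).

Teal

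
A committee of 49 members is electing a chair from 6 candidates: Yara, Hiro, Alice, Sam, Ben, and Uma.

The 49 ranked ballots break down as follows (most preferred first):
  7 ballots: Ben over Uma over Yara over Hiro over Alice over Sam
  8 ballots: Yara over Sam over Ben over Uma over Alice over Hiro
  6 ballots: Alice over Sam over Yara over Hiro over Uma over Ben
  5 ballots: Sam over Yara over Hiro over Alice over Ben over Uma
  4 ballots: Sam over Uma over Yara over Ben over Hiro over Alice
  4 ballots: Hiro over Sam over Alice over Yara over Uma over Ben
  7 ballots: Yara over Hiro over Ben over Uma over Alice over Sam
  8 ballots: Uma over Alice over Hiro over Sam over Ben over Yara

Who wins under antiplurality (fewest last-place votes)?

Alice

Last-place votes: Yara 8, Hiro 8, Alice 4, Sam 14, Ben 10, Uma 5.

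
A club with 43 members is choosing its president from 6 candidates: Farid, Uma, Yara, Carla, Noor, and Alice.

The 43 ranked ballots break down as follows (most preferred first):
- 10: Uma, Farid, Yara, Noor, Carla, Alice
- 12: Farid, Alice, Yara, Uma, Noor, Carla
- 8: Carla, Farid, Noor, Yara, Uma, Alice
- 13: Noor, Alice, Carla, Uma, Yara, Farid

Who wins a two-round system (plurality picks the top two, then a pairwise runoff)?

Farid

Round 1 first-place votes: Farid 12, Uma 10, Yara 0, Carla 8, Noor 13, Alice 0. Noor and Farid advance.
Runoff: Noor is ranked above Farid on 13 ballots, Farid above Noor on 30.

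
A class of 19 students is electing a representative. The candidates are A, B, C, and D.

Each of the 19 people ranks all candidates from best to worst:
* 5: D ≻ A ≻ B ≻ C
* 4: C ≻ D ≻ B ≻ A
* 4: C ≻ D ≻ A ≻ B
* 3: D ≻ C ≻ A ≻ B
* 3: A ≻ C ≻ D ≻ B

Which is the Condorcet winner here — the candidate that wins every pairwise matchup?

C

C vs A: 11–8
C vs B: 14–5
C vs D: 11–8
C beats every other candidate.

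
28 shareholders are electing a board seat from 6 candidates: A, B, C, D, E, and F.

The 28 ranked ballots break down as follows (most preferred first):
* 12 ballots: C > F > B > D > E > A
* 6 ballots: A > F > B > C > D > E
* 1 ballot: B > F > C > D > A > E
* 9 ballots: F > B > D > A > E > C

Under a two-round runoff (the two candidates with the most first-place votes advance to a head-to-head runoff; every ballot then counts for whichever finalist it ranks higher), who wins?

Round 1 first-place votes: A 6, B 1, C 12, D 0, E 0, F 9. C and F advance.
Runoff: C is ranked above F on 12 ballots, F above C on 16.

F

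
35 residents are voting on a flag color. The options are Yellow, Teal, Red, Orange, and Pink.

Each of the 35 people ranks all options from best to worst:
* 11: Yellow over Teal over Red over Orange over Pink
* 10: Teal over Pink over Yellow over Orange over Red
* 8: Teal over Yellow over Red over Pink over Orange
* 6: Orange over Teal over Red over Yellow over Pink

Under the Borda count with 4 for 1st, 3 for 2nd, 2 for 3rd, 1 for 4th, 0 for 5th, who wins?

Teal

Yellow: 11×4 + 10×2 + 8×3 + 6×1 = 94
Teal: 11×3 + 10×4 + 8×4 + 6×3 = 123
Red: 11×2 + 10×0 + 8×2 + 6×2 = 50
Orange: 11×1 + 10×1 + 8×0 + 6×4 = 45
Pink: 11×0 + 10×3 + 8×1 + 6×0 = 38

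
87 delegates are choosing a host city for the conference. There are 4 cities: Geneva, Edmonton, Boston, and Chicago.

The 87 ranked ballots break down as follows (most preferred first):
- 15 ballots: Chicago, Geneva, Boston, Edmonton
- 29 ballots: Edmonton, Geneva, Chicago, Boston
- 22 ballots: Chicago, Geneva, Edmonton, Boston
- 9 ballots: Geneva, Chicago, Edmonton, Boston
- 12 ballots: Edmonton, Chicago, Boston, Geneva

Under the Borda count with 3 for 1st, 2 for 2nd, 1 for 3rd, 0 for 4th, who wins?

Geneva: 15×2 + 29×2 + 22×2 + 9×3 + 12×0 = 159
Edmonton: 15×0 + 29×3 + 22×1 + 9×1 + 12×3 = 154
Boston: 15×1 + 29×0 + 22×0 + 9×0 + 12×1 = 27
Chicago: 15×3 + 29×1 + 22×3 + 9×2 + 12×2 = 182

Chicago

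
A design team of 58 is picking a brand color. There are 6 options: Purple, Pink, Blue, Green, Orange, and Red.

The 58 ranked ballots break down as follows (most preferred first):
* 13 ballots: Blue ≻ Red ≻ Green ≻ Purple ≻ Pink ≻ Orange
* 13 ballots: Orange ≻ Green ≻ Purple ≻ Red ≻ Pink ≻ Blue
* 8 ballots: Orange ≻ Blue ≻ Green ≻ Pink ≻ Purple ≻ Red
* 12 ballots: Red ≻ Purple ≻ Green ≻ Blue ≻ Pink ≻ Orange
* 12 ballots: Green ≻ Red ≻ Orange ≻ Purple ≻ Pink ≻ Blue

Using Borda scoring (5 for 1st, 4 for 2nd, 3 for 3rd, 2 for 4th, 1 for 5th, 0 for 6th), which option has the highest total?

Green

Purple: 13×2 + 13×3 + 8×1 + 12×4 + 12×2 = 145
Pink: 13×1 + 13×1 + 8×2 + 12×1 + 12×1 = 66
Blue: 13×5 + 13×0 + 8×4 + 12×2 + 12×0 = 121
Green: 13×3 + 13×4 + 8×3 + 12×3 + 12×5 = 211
Orange: 13×0 + 13×5 + 8×5 + 12×0 + 12×3 = 141
Red: 13×4 + 13×2 + 8×0 + 12×5 + 12×4 = 186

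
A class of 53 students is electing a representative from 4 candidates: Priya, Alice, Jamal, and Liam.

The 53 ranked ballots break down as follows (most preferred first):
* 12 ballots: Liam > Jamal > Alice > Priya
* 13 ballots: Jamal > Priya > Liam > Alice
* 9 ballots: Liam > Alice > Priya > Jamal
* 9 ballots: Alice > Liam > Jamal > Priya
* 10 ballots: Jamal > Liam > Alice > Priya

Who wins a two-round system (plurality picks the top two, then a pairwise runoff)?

Round 1 first-place votes: Priya 0, Alice 9, Jamal 23, Liam 21. Jamal and Liam advance.
Runoff: Jamal is ranked above Liam on 23 ballots, Liam above Jamal on 30.

Liam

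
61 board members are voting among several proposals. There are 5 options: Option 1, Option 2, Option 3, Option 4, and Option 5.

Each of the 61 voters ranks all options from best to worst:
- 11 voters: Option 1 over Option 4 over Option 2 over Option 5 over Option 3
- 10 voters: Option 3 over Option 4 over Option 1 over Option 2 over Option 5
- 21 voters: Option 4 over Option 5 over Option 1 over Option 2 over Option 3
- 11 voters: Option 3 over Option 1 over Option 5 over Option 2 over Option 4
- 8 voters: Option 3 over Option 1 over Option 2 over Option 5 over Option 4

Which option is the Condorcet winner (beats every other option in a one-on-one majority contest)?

Option 4

Option 4 vs Option 1: 31–30
Option 4 vs Option 2: 42–19
Option 4 vs Option 3: 32–29
Option 4 vs Option 5: 42–19
Option 4 beats every other option.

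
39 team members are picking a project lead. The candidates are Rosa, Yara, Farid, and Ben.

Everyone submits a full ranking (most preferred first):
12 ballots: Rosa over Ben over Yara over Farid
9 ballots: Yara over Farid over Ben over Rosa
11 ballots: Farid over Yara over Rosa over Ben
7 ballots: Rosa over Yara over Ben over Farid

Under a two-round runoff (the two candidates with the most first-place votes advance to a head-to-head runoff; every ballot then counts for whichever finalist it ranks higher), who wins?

Round 1 first-place votes: Rosa 19, Yara 9, Farid 11, Ben 0. Rosa and Farid advance.
Runoff: Rosa is ranked above Farid on 19 ballots, Farid above Rosa on 20.

Farid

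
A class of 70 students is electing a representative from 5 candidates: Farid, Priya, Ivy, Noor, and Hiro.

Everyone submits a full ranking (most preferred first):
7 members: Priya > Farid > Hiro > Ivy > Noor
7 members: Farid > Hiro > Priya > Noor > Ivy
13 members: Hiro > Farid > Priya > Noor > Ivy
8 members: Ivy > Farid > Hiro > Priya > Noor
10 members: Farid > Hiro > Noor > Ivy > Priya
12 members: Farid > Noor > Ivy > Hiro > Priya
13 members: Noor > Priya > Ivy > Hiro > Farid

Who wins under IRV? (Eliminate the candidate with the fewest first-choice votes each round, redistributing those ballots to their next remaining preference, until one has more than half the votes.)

Farid

Round 1: Farid 29, Priya 7, Ivy 8, Noor 13, Hiro 13. Priya eliminated.
Round 2: Farid 36, Ivy 8, Noor 13, Hiro 13. Farid has a majority (≥36).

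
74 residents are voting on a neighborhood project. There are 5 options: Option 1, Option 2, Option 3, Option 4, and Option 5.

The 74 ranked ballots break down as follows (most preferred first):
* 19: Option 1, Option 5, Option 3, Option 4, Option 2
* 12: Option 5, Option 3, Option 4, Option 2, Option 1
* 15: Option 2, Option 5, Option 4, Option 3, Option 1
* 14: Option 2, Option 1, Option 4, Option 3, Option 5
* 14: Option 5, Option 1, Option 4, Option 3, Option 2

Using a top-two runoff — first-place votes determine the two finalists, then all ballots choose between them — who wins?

Option 5

Round 1 first-place votes: Option 1 19, Option 2 29, Option 3 0, Option 4 0, Option 5 26. Option 2 and Option 5 advance.
Runoff: Option 2 is ranked above Option 5 on 29 ballots, Option 5 above Option 2 on 45.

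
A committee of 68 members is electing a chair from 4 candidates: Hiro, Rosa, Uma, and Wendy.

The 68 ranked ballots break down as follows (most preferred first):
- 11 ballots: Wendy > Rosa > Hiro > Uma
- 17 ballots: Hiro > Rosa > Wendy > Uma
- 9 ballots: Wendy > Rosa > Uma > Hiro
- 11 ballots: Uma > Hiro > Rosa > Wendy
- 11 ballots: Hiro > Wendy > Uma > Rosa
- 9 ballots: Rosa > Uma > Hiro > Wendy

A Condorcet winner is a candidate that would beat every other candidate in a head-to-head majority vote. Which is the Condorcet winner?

Hiro

Hiro vs Rosa: 39–29
Hiro vs Uma: 39–29
Hiro vs Wendy: 48–20
Hiro beats every other candidate.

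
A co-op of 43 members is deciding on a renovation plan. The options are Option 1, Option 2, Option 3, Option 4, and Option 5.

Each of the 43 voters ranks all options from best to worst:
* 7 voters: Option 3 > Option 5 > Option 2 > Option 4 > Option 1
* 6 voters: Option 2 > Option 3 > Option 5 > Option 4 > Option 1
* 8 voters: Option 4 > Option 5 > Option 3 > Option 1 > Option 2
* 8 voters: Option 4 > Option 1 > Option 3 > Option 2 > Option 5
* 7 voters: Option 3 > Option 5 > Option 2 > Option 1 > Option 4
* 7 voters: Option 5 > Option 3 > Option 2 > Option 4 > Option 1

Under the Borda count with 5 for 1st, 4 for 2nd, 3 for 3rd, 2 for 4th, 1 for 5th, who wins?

Option 1: 7×1 + 6×1 + 8×2 + 8×4 + 7×2 + 7×1 = 82
Option 2: 7×3 + 6×5 + 8×1 + 8×2 + 7×3 + 7×3 = 117
Option 3: 7×5 + 6×4 + 8×3 + 8×3 + 7×5 + 7×4 = 170
Option 4: 7×2 + 6×2 + 8×5 + 8×5 + 7×1 + 7×2 = 127
Option 5: 7×4 + 6×3 + 8×4 + 8×1 + 7×4 + 7×5 = 149

Option 3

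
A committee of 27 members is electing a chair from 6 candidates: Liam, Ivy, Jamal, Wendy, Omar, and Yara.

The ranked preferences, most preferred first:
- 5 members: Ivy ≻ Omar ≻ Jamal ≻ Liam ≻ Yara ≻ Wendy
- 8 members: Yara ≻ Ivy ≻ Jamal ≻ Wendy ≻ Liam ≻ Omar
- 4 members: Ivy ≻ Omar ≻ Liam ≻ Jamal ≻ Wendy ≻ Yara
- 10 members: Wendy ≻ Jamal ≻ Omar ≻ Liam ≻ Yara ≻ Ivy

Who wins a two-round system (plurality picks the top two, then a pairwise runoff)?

Round 1 first-place votes: Liam 0, Ivy 9, Jamal 0, Wendy 10, Omar 0, Yara 8. Wendy and Ivy advance.
Runoff: Wendy is ranked above Ivy on 10 ballots, Ivy above Wendy on 17.

Ivy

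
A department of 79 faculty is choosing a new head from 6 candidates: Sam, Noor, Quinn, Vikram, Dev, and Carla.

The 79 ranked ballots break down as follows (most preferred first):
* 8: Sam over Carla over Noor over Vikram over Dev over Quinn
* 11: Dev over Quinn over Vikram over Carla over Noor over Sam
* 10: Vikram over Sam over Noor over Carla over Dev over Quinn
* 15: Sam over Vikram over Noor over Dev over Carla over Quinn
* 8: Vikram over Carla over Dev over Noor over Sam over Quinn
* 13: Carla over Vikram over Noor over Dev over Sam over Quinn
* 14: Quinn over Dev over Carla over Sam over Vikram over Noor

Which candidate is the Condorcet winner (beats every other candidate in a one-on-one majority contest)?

Vikram vs Sam: 42–37
Vikram vs Noor: 71–8
Vikram vs Quinn: 54–25
Vikram vs Dev: 54–25
Vikram vs Carla: 44–35
Vikram beats every other candidate.

Vikram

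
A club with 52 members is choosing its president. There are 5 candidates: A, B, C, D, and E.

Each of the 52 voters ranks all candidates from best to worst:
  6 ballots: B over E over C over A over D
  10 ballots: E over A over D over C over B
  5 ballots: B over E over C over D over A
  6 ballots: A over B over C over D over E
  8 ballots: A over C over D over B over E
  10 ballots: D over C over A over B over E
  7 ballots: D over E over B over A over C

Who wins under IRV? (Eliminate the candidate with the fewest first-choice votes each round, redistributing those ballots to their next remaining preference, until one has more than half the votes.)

A

Round 1: A 14, B 11, C 0, D 17, E 10. C eliminated.
Round 2: A 14, B 11, D 17, E 10. E eliminated.
Round 3: A 24, B 11, D 17. B eliminated.
Round 4: A 30, D 22. A has a majority (≥27).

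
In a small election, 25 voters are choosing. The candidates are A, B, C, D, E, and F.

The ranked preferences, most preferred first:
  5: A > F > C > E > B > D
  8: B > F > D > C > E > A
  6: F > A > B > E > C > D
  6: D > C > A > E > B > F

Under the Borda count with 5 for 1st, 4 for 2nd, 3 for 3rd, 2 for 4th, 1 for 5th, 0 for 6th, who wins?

A: 5×5 + 8×0 + 6×4 + 6×3 = 67
B: 5×1 + 8×5 + 6×3 + 6×1 = 69
C: 5×3 + 8×2 + 6×1 + 6×4 = 61
D: 5×0 + 8×3 + 6×0 + 6×5 = 54
E: 5×2 + 8×1 + 6×2 + 6×2 = 42
F: 5×4 + 8×4 + 6×5 + 6×0 = 82

F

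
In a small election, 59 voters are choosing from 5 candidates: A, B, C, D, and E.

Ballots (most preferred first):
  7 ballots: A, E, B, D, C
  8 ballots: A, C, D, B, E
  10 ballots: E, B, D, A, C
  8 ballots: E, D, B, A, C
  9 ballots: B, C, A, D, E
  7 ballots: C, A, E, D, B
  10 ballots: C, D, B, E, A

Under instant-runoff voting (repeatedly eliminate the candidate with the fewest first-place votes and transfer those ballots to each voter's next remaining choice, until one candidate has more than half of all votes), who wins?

Round 1: A 15, B 9, C 17, D 0, E 18. D eliminated.
Round 2: A 15, B 9, C 17, E 18. B eliminated.
Round 3: A 15, C 26, E 18. A eliminated.
Round 4: C 34, E 25. C has a majority (≥30).

C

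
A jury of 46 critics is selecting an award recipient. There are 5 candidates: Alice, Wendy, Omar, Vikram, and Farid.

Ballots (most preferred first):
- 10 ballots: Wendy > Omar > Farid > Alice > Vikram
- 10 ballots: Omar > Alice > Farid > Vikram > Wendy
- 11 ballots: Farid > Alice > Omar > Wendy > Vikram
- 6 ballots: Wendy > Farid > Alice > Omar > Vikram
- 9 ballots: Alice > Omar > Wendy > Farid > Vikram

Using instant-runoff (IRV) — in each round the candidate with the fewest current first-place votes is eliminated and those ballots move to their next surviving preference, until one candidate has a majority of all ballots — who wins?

Omar

Round 1: Alice 9, Wendy 16, Omar 10, Vikram 0, Farid 11. Vikram eliminated.
Round 2: Alice 9, Wendy 16, Omar 10, Farid 11. Alice eliminated.
Round 3: Wendy 16, Omar 19, Farid 11. Farid eliminated.
Round 4: Wendy 16, Omar 30. Omar has a majority (≥24).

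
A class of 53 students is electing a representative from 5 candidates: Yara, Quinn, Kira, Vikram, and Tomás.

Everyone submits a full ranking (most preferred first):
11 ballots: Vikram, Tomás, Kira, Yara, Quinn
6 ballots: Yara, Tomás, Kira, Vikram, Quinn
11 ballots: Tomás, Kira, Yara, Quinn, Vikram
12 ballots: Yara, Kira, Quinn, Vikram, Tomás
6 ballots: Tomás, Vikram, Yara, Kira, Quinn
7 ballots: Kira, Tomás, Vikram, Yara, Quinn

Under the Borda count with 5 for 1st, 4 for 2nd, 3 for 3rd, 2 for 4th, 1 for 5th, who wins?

Tomás

Yara: 11×2 + 6×5 + 11×3 + 12×5 + 6×3 + 7×2 = 177
Quinn: 11×1 + 6×1 + 11×2 + 12×3 + 6×1 + 7×1 = 88
Kira: 11×3 + 6×3 + 11×4 + 12×4 + 6×2 + 7×5 = 190
Vikram: 11×5 + 6×2 + 11×1 + 12×2 + 6×4 + 7×3 = 147
Tomás: 11×4 + 6×4 + 11×5 + 12×1 + 6×5 + 7×4 = 193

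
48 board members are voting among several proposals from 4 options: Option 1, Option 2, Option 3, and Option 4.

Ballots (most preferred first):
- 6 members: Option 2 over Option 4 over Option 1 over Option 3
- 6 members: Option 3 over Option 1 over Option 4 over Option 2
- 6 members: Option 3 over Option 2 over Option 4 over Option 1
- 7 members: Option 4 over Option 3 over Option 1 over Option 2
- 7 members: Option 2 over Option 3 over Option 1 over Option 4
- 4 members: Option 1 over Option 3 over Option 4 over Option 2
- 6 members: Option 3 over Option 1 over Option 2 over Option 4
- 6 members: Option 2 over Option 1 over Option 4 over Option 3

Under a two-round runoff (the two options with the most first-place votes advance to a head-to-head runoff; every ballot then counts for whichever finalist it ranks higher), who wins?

Option 3

Round 1 first-place votes: Option 1 4, Option 2 19, Option 3 18, Option 4 7. Option 2 and Option 3 advance.
Runoff: Option 2 is ranked above Option 3 on 19 ballots, Option 3 above Option 2 on 29.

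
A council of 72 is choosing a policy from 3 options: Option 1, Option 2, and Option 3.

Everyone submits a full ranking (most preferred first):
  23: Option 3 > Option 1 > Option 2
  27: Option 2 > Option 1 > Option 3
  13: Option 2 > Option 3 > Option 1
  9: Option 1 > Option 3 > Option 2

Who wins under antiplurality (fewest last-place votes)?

Option 1

Last-place votes: Option 1 13, Option 2 32, Option 3 27.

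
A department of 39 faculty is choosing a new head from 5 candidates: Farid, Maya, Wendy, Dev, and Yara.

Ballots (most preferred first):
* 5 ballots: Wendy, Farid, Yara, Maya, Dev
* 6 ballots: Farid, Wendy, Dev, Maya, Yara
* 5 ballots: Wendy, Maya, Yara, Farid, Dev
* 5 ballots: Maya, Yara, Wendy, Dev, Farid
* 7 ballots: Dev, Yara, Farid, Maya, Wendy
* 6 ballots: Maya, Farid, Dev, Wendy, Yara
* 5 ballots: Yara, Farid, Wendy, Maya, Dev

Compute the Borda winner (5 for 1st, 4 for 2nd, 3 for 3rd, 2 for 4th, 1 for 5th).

Farid: 5×4 + 6×5 + 5×2 + 5×1 + 7×3 + 6×4 + 5×4 = 130
Maya: 5×2 + 6×2 + 5×4 + 5×5 + 7×2 + 6×5 + 5×2 = 121
Wendy: 5×5 + 6×4 + 5×5 + 5×3 + 7×1 + 6×2 + 5×3 = 123
Dev: 5×1 + 6×3 + 5×1 + 5×2 + 7×5 + 6×3 + 5×1 = 96
Yara: 5×3 + 6×1 + 5×3 + 5×4 + 7×4 + 6×1 + 5×5 = 115

Farid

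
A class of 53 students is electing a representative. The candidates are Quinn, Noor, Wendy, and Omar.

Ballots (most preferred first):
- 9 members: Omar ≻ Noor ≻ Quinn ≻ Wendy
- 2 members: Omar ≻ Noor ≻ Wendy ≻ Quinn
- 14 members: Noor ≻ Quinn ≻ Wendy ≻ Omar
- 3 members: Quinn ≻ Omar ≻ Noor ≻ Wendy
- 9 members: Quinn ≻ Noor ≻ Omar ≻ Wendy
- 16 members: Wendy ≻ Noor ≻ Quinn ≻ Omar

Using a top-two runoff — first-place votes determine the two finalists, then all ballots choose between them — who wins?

Noor

Round 1 first-place votes: Quinn 12, Noor 14, Wendy 16, Omar 11. Wendy and Noor advance.
Runoff: Wendy is ranked above Noor on 16 ballots, Noor above Wendy on 37.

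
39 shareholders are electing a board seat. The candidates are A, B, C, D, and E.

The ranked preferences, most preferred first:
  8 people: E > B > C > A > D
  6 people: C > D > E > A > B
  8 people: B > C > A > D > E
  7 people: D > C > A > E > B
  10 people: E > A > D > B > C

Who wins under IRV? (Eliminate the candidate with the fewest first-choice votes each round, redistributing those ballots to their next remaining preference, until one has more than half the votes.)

Round 1: A 0, B 8, C 6, D 7, E 18. A eliminated.
Round 2: B 8, C 6, D 7, E 18. C eliminated.
Round 3: B 8, D 13, E 18. B eliminated.
Round 4: D 21, E 18. D has a majority (≥20).

D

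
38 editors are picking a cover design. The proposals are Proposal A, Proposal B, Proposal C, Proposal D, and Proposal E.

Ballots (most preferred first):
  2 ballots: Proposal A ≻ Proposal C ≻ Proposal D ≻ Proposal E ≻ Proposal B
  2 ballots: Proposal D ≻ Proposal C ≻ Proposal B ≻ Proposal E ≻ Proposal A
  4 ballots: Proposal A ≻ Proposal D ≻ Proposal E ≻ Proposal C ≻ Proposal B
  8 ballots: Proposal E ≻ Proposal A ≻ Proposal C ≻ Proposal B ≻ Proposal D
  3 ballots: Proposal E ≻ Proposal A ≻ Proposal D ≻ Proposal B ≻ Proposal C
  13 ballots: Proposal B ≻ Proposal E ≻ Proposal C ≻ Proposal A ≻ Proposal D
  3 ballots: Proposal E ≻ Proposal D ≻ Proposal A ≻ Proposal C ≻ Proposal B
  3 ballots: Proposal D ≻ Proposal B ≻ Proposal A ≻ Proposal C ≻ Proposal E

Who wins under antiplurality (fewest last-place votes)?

Proposal A

Last-place votes: Proposal A 2, Proposal B 9, Proposal C 3, Proposal D 21, Proposal E 3.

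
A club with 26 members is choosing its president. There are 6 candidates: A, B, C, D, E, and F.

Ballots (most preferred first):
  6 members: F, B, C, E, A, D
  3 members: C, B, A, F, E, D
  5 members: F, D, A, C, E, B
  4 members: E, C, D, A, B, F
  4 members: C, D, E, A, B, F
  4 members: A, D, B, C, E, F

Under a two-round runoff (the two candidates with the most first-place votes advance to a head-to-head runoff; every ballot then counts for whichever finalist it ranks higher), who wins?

Round 1 first-place votes: A 4, B 0, C 7, D 0, E 4, F 11. F and C advance.
Runoff: F is ranked above C on 11 ballots, C above F on 15.

C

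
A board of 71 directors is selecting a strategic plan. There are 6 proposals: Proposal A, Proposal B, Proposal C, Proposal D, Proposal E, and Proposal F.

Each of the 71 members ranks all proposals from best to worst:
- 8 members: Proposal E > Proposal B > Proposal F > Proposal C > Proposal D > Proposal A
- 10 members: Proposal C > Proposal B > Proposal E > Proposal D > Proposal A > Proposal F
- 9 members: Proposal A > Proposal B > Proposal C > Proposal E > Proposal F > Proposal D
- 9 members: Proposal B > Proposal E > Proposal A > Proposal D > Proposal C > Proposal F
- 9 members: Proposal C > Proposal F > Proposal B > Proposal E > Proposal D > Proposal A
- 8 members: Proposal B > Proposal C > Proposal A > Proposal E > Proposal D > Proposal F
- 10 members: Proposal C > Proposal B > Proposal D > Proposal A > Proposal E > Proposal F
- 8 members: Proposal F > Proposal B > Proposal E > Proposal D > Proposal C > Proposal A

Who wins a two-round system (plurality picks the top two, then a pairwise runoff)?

Proposal B

Round 1 first-place votes: Proposal A 9, Proposal B 17, Proposal C 29, Proposal D 0, Proposal E 8, Proposal F 8. Proposal C and Proposal B advance.
Runoff: Proposal C is ranked above Proposal B on 29 ballots, Proposal B above Proposal C on 42.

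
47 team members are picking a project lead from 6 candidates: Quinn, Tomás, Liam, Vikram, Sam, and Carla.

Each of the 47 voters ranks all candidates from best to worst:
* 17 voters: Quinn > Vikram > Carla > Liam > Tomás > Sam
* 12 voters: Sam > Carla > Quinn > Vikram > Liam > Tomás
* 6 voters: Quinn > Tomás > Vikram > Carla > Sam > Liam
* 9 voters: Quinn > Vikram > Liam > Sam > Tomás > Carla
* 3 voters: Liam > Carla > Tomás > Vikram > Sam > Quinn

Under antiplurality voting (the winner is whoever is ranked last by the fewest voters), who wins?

Vikram

Last-place votes: Quinn 3, Tomás 12, Liam 6, Vikram 0, Sam 17, Carla 9.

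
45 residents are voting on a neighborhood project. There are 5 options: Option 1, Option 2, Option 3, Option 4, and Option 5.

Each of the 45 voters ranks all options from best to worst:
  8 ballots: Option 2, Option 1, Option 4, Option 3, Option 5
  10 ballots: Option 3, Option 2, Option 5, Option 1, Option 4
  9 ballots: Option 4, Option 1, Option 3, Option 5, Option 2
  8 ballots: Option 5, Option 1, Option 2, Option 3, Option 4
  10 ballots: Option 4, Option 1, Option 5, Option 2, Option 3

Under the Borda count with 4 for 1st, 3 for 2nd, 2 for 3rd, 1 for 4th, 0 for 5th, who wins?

Option 1: 8×3 + 10×1 + 9×3 + 8×3 + 10×3 = 115
Option 2: 8×4 + 10×3 + 9×0 + 8×2 + 10×1 = 88
Option 3: 8×1 + 10×4 + 9×2 + 8×1 + 10×0 = 74
Option 4: 8×2 + 10×0 + 9×4 + 8×0 + 10×4 = 92
Option 5: 8×0 + 10×2 + 9×1 + 8×4 + 10×2 = 81

Option 1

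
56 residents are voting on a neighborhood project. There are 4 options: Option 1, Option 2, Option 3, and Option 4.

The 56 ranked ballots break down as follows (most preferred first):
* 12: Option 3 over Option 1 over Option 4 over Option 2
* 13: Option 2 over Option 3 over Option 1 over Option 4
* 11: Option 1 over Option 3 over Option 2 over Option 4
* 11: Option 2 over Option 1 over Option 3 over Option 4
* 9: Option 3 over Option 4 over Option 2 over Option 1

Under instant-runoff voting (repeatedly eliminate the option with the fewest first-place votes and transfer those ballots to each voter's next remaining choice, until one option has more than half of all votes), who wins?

Round 1: Option 1 11, Option 2 24, Option 3 21, Option 4 0. Option 4 eliminated.
Round 2: Option 1 11, Option 2 24, Option 3 21. Option 1 eliminated.
Round 3: Option 2 24, Option 3 32. Option 3 has a majority (≥29).

Option 3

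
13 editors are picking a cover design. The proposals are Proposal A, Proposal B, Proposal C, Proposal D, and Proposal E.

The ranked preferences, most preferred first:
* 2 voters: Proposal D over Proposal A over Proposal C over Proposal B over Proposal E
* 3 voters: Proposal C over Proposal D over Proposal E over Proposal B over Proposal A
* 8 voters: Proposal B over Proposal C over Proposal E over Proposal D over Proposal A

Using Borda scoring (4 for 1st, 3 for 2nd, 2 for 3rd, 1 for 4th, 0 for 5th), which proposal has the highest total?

Proposal A: 2×3 + 3×0 + 8×0 = 6
Proposal B: 2×1 + 3×1 + 8×4 = 37
Proposal C: 2×2 + 3×4 + 8×3 = 40
Proposal D: 2×4 + 3×3 + 8×1 = 25
Proposal E: 2×0 + 3×2 + 8×2 = 22

Proposal C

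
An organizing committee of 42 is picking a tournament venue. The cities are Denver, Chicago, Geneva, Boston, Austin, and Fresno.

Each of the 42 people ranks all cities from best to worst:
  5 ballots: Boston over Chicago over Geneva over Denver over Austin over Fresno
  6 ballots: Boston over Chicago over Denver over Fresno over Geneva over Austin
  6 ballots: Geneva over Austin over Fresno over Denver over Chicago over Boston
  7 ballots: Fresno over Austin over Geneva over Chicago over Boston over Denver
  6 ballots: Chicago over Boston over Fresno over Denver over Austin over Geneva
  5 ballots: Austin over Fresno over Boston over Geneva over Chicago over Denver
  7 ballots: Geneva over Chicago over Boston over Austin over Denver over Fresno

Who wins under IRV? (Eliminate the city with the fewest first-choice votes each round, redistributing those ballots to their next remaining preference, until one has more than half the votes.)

Round 1: Denver 0, Chicago 6, Geneva 13, Boston 11, Austin 5, Fresno 7. Denver eliminated.
Round 2: Chicago 6, Geneva 13, Boston 11, Austin 5, Fresno 7. Austin eliminated.
Round 3: Chicago 6, Geneva 13, Boston 11, Fresno 12. Chicago eliminated.
Round 4: Geneva 13, Boston 17, Fresno 12. Fresno eliminated.
Round 5: Geneva 20, Boston 22. Boston has a majority (≥22).

Boston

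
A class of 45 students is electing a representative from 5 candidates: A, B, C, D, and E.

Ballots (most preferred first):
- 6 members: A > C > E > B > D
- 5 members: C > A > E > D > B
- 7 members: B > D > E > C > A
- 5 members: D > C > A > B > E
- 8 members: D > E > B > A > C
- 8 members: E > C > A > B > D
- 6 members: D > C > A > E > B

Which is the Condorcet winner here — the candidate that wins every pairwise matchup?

D vs A: 26–19
D vs B: 24–21
D vs C: 26–19
D vs E: 26–19
D beats every other candidate.

D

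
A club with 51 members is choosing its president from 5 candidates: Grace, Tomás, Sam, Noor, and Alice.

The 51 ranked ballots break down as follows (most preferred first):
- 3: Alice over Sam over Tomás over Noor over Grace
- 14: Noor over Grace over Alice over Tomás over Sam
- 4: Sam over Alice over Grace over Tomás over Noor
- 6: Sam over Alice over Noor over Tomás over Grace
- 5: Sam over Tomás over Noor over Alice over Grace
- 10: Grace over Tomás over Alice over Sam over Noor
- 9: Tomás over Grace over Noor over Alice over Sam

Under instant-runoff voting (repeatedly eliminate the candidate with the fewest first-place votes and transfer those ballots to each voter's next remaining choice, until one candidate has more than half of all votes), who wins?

Grace

Round 1: Grace 10, Tomás 9, Sam 15, Noor 14, Alice 3. Alice eliminated.
Round 2: Grace 10, Tomás 9, Sam 18, Noor 14. Tomás eliminated.
Round 3: Grace 19, Sam 18, Noor 14. Noor eliminated.
Round 4: Grace 33, Sam 18. Grace has a majority (≥26).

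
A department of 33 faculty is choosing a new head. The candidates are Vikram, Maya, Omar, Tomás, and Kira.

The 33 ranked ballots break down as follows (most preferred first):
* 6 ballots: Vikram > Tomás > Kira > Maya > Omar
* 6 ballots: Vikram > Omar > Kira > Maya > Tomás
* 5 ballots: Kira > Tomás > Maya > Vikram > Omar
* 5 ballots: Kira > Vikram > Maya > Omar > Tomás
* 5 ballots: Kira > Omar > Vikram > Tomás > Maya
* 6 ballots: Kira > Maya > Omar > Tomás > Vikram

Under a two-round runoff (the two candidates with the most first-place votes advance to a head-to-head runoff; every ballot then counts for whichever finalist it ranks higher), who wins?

Kira

Round 1 first-place votes: Vikram 12, Maya 0, Omar 0, Tomás 0, Kira 21. Kira and Vikram advance.
Runoff: Kira is ranked above Vikram on 21 ballots, Vikram above Kira on 12.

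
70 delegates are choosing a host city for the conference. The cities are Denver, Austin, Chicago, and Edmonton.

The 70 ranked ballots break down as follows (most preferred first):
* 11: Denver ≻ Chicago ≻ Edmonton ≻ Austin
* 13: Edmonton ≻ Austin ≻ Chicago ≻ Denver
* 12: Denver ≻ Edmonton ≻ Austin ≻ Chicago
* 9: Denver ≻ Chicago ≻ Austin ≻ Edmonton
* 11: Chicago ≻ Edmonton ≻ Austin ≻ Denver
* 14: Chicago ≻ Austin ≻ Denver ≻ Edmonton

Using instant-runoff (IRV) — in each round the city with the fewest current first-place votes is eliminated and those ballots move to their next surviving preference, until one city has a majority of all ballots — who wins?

Chicago

Round 1: Denver 32, Austin 0, Chicago 25, Edmonton 13. Austin eliminated.
Round 2: Denver 32, Chicago 25, Edmonton 13. Edmonton eliminated.
Round 3: Denver 32, Chicago 38. Chicago has a majority (≥36).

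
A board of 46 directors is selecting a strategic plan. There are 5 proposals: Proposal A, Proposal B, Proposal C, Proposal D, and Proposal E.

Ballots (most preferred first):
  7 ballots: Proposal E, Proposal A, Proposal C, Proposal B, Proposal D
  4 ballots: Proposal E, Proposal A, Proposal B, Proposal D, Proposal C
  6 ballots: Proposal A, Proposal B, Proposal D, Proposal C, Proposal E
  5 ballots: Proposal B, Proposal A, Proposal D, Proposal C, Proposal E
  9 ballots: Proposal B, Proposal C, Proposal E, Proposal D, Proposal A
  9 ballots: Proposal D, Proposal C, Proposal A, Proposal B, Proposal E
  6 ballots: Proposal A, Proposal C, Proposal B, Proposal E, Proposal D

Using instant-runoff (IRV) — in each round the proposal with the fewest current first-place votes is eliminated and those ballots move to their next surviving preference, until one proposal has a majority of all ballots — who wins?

Proposal A

Round 1: Proposal A 12, Proposal B 14, Proposal C 0, Proposal D 9, Proposal E 11. Proposal C eliminated.
Round 2: Proposal A 12, Proposal B 14, Proposal D 9, Proposal E 11. Proposal D eliminated.
Round 3: Proposal A 21, Proposal B 14, Proposal E 11. Proposal E eliminated.
Round 4: Proposal A 32, Proposal B 14. Proposal A has a majority (≥24).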